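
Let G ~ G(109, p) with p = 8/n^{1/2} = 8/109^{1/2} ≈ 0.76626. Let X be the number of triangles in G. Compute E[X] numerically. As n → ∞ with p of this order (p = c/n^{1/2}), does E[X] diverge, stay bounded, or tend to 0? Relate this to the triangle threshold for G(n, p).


Number of potential triangles: C(109, 3) = 209934.
Each occurs with probability p³ ≈ (0.76626)³ ≈ 4.4991473e-01.
By linearity: E[X] = C(109, 3)·p³ ≈ 209934 · 4.4991473e-01 ≈ 94452.39938.
Since α = 1/2 < 1, p = c/n^{1/2} ≫ 1/n is above the triangle threshold p ~ 1/n. Asymptotically E[X] ~ (c³/6)·n^{3(1−α)} = (8³/6)·n^{1.5} → ∞; triangles are abundant w.h.p.

E[X] ≈ 94452.39938; in regime p = Θ(1/n^{1/2}) E[X] diverges (above the triangle threshold p ~ 1/n).


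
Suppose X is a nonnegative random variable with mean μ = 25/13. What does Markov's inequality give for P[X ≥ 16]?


μ = E[X] = 25/13, a = 16.
Markov: P[X ≥ 16] ≤ μ/a = (25/13)/16 = 25/208.
Numerically: ≈ 0.12019.
(Since a = 16 > μ = 1.92308, the bound 25/208 is < 1 and informative.)

P[X ≥ 16] ≤ 25/208 ≈ 0.12019.


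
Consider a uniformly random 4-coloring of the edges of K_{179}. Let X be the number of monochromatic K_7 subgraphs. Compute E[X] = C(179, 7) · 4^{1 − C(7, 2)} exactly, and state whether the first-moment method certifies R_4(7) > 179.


E[X] = C(179, 7) · 4^{1 − 21} = 1037437234460 · 4^{−20} = 1037437234460/1099511627776.
As a reduced fraction: E[X] = 259359308615/274877906944 ≈ 0.9435437.
Is E[X] < 1? YES.
Since E[X] < 1, there exists a 4-coloring of K_{179} with no monochromatic K_7; hence R_4(7) > 179.

E[X] = 259359308615/274877906944 ≈ 0.9435437; E[X] < 1, so R_4(7) > 179.


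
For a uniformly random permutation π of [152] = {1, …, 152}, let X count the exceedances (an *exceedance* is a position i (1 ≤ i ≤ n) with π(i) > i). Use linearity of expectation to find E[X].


Write X = Σ_{i=1}^{152} X_i, where X_i = 1_{π(i) > i}.
For each fixed i, π(i) is uniform over {1, …, 152} (marginal of a uniform permutation), so P[π(i) > i] = (n − i)/n. Summing: Σ_{i=1}^{152} (n − i)/n = (0 + 1 + … + 151)/152 = 152(152 − 1)/(2·152) = (152 − 1)/2.
Hence E[X] = Σ_{i=1}^{152} (152 − i)/152 = 151/2 ≈ 75.50000.

E[X] = 151/2 = 75.50000.


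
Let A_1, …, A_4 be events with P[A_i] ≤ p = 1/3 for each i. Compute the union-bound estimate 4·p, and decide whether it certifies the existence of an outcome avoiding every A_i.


Union bound: P[∪_{i=1}^{4} A_i] ≤ Σ_i P[A_i] ≤ 4·p = 4·(1/3) = 4/3.
Numerically: 4/3 ≈ 1.3333333.
Is 4/3 < 1? NO.
Since the bound 4/3 is ≥ 1, the union bound is uninformative here; it does NOT by itself certify existence.

4·p = 4/3 ≈ 1.3333333; existence NOT certified by the union bound.


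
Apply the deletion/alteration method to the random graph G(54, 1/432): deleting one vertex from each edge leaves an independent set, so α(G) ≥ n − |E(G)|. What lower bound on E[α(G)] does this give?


E[|E(G)|] = C(54, 2)·p = 1431 · (1/432) = 53/16.
E[α(G)] ≥ n − E[|E(G)|] = 54 − 53/16 = 811/16.
Numerically: ≈ 50.6875.
(This is only a lower bound; the true E[α(G)] may be larger.)

E[α(G)] ≥ 811/16 ≈ 50.6875.


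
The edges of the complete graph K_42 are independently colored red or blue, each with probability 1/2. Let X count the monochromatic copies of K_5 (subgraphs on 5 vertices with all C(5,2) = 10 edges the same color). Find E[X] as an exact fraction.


Let X = Σ_S X_S over the C(42, 5) = 850668 subsets S of size 5, where X_S = 1 if the K_5 on S is monochromatic.
For a fixed S, the K_5 on S has C(5, 2) = 10 edges. P[all 10 edges red] = (1/2)^10, and likewise for blue, so P[monochromatic] = 2·(1/2)^10 = 2^{1 − 10} = 1/512.
Summing: E[X] = C(42, 5) · 2^{1 − 10} = 850668 · 1/512 = 212667/128.
Numerically: E[X] ≈ 1661.4609.

E[X] = C(42,5)·2^(1−C(5,2)) = 212667/128 ≈ 1661.4609.


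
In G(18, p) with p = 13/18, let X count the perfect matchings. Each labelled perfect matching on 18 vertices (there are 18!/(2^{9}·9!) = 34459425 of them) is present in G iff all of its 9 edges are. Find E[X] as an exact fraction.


K_18 has 18!/(2^{9}·9!) = 34459425 labelled perfect matchings.
For each such perfect matching H, let X_H = 1 if all 9 edges of H are present in G. Then P[X_H = 1] = p^{9} = (13/18)^{9} = 10604499373/198359290368.
By linearity: E[X] = Σ_H E[X_H] = 34459425 · p^{9} = 34459425 · 10604499373/198359290368 = 4511419145758525/2448880128.
Numerically: E[X] ≈ 1.842e+06.

E[X] = 34459425 · (13/18)^{9} = 4511419145758525/2448880128 ≈ 1.842e+06.


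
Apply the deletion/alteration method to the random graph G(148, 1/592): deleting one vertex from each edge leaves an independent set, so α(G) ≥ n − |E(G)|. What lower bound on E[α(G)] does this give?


E[|E(G)|] = C(148, 2)·p = 10878 · (1/592) = 147/8.
E[α(G)] ≥ n − E[|E(G)|] = 148 − 147/8 = 1037/8.
Numerically: ≈ 129.6250.
(This is only a lower bound; the true E[α(G)] may be larger.)

E[α(G)] ≥ 1037/8 ≈ 129.6250.


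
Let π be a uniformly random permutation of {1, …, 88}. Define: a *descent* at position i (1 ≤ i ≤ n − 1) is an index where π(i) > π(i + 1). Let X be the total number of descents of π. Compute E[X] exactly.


Write X = Σ X_I over i = 1, …, 87, with X_I the indicator of one descent.
There are 87 indicators.
For each fixed i, the pair (π(i), π(i+1)) is a uniformly random ordered pair of distinct values from {1, …, 88}; by symmetry P[π(i) > π(i+1)] = 1/2.
By linearity: E[X] = 87 · (1/2) = (88 − 1) · (1/2) = 87/2 ≈ 43.50000.

E[X] = 87/2 = 43.50000.


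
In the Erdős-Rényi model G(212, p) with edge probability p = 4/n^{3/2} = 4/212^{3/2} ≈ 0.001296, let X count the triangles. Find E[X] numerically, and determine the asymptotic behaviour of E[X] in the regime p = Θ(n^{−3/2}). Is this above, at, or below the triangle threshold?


Number of potential triangles: C(212, 3) = 1565620.
Each occurs with probability p³ ≈ (0.001296)³ ≈ 2.176049e-09.
By linearity: E[X] = C(212, 3)·p³ ≈ 1565620 · 2.176049e-09 ≈ 0.0034.
Since α = 3/2 > 1, p = c/n^{3/2} = o(1/n) is below the triangle threshold p ~ 1/n. Asymptotically E[X] ~ (c³/6)·n^{3(1−α)} = (4³/6)·n^{-1.5} → 0, so by Markov's inequality G has no triangles w.h.p.

E[X] ≈ 0.0034; in regime p = Θ(1/n^{3/2}) E[X] tends to 0 (below the triangle threshold p ~ 1/n).


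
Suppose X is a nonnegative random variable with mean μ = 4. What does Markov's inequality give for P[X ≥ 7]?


μ = E[X] = 4, a = 7.
Markov: P[X ≥ 7] ≤ μ/a = (4)/7 = 4/7.
Numerically: ≈ 0.571.
(Since a = 7 > μ = 4.000, the bound 4/7 is < 1 and informative.)

P[X ≥ 7] ≤ 4/7 ≈ 0.571.


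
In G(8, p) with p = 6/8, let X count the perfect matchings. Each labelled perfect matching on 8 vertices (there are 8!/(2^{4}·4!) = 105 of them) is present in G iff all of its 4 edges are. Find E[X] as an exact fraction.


K_8 has 8!/(2^{4}·4!) = 105 labelled perfect matchings.
For each such perfect matching H, let X_H = 1 if all 4 edges of H are present in G. Then P[X_H = 1] = p^{4} = (3/4)^{4} = 81/256.
By linearity: E[X] = Σ_H E[X_H] = 105 · p^{4} = 105 · 81/256 = 8505/256.
Numerically: E[X] ≈ 33.223.

E[X] = 105 · (3/4)^{4} = 8505/256 ≈ 33.223.


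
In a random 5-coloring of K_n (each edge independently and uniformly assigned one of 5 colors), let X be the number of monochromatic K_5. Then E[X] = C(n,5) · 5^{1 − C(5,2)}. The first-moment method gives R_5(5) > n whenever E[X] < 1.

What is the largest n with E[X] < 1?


We need C(n, 5) · 5^{1 − 10} < 1, i.e. C(n, 5) < 5^{10 − 1} = 1953125.
Check values of n near the boundary:
  n = 44: C(44, 5) = 1086008; 1086008 < 1953125? YES
  n = 45: C(45, 5) = 1221759; 1221759 < 1953125? YES
  n = 46: C(46, 5) = 1370754; 1370754 < 1953125? YES
  n = 47: C(47, 5) = 1533939; 1533939 < 1953125? YES
  n = 48: C(48, 5) = 1712304; 1712304 < 1953125? YES
  n = 49: C(49, 5) = 1906884; 1906884 < 1953125? YES
  n = 50: C(50, 5) = 2118760; 2118760 < 1953125? NO
  n = 51: C(51, 5) = 2349060; 2349060 < 1953125? NO
The largest n with C(n, 5) < 1953125 is n = 49 (where E[X] = 1906884/1953125 ≈ 0.97632). Hence R_5(5) > 49, i.e. R_5(5) ≥ 50.

Largest n = 49; hence R_5(5) > 49.


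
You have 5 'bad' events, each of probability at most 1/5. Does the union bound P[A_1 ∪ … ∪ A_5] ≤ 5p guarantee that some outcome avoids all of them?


Union bound: P[∪_{i=1}^{5} A_i] ≤ Σ_i P[A_i] ≤ 5·p = 5·(1/5) = 1.
Numerically: 1 ≈ 1.0000000.
Is 1 < 1? NO.
Since the bound 1 is ≥ 1, the union bound is uninformative here; it does NOT by itself certify existence.

5·p = 1 ≈ 1.0000000; existence NOT certified by the union bound.


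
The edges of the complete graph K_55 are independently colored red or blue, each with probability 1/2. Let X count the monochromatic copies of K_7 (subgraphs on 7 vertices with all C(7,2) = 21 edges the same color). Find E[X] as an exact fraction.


Let X = Σ_S X_S over the C(55, 7) = 202927725 subsets S of size 7, where X_S = 1 if the K_7 on S is monochromatic.
For a fixed S, the K_7 on S has C(7, 2) = 21 edges. P[all 21 edges red] = (1/2)^21, and likewise for blue, so P[monochromatic] = 2·(1/2)^21 = 2^{1 − 21} = 1/1048576.
By linearity of expectation: E[X] = C(55, 7) · 2^{1 − 21} = 202927725 · 1/1048576 = 202927725/1048576.
Numerically: E[X] ≈ 193.52696.

E[X] = C(55,7)·2^(1−C(7,2)) = 202927725/1048576 ≈ 193.52696.


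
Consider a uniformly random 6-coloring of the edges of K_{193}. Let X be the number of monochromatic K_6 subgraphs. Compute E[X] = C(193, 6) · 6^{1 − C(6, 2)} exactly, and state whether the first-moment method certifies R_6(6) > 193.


E[X] = C(193, 6) · 6^{1 − 15} = 66364016544 · 6^{−14} = 66364016544/78364164096.
As a reduced fraction: E[X] = 230430613/272097792 ≈ 0.8468669.
Is E[X] < 1? YES.
Since E[X] < 1, there exists a 6-coloring of K_{193} with no monochromatic K_6; hence R_6(6) > 193.

E[X] = 230430613/272097792 ≈ 0.8468669; E[X] < 1, so R_6(6) > 193.


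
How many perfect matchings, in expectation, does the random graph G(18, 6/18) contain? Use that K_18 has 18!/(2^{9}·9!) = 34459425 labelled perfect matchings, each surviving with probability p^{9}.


K_18 has 18!/(2^{9}·9!) = 34459425 labelled perfect matchings.
For each such perfect matching H, let X_H = 1 if all 9 edges of H are present in G. Then P[X_H = 1] = p^{9} = (1/3)^{9} = 1/19683.
Summing the indicators: E[X] = Σ_H E[X_H] = 34459425 · p^{9} = 34459425 · 1/19683 = 425425/243.
Numerically: E[X] ≈ 1750.72.

E[X] = 34459425 · (1/3)^{9} = 425425/243 ≈ 1750.72.


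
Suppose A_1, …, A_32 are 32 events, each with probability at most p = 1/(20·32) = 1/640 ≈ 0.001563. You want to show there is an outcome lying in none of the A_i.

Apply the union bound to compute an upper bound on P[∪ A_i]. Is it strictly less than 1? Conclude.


Union bound: P[∪_{i=1}^{32} A_i] ≤ Σ_i P[A_i] ≤ 32·p = 32·(1/640) = 1/20.
Numerically: 1/20 ≈ 0.050000.
Is 1/20 < 1? YES.
Since P[∪ A_i] ≤ 1/20 < 1, the complement has P[∩ A_i^c] ≥ 1 − 1/20 = 19/20 > 0, so some outcome avoids every A_i.

32·p = 1/20 ≈ 0.050000; existence CERTIFIED by the union bound.


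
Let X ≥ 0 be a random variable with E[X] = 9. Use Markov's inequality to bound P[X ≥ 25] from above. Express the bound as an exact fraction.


μ = E[X] = 9, a = 25.
Markov: P[X ≥ 25] ≤ μ/a = (9)/25 = 9/25.
Numerically: ≈ 0.3600.
(Since a = 25 > μ = 9.0000, the bound 9/25 is < 1 and informative.)

P[X ≥ 25] ≤ 9/25 ≈ 0.3600.


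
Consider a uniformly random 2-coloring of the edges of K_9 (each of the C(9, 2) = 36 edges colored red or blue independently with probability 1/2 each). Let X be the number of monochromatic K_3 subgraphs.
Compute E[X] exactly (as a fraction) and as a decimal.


Let X = Σ_S X_S over the C(9, 3) = 84 subsets S of size 3, where X_S = 1 if the K_3 on S is monochromatic.
For a fixed S, the K_3 on S has C(3, 2) = 3 edges. P[all 3 edges red] = (1/2)^3, and likewise for blue, so P[monochromatic] = 2·(1/2)^3 = 2^{1 − 3} = 1/4.
Summing: E[X] = C(9, 3) · 2^{1 − 3} = 84 · 1/4 = 21.
Numerically: E[X] ≈ 21.000000.

E[X] = C(9,3)·2^(1−C(3,2)) = 21 ≈ 21.000000.


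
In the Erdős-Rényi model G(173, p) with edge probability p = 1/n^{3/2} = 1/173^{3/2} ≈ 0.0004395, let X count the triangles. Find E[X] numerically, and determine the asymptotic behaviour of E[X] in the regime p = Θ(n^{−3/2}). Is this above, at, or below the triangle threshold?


Number of potential triangles: C(173, 3) = 848046.
Each occurs with probability p³ ≈ (0.0004395)³ ≈ 8.487749e-11.
By linearity: E[X] = C(173, 3)·p³ ≈ 848046 · 8.487749e-11 ≈ 0.0001.
Since α = 3/2 > 1, p = c/n^{3/2} = o(1/n) is below the triangle threshold p ~ 1/n. Asymptotically E[X] ~ (c³/6)·n^{3(1−α)} = (1³/6)·n^{-1.5} → 0, so by Markov's inequality G has no triangles w.h.p.

E[X] ≈ 0.0001; in regime p = Θ(1/n^{3/2}) E[X] tends to 0 (below the triangle threshold p ~ 1/n).


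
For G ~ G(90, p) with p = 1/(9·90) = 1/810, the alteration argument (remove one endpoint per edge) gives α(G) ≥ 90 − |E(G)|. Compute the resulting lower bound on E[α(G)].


E[|E(G)|] = C(90, 2)·p = 4005 · (1/810) = 89/18.
E[α(G)] ≥ n − E[|E(G)|] = 90 − 89/18 = 1531/18.
Numerically: ≈ 85.0556.
(This is only a lower bound; the true E[α(G)] may be larger.)

E[α(G)] ≥ 1531/18 ≈ 85.0556.


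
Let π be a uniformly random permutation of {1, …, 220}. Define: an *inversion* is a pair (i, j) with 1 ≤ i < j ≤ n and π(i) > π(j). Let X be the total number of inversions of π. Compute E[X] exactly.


Write X = Σ X_I over the C(220, 2) = 24090 pairs i < j, with X_I the indicator of one inversion.
There are 24090 indicators.
For each fixed pair i < j, the values π(i) and π(j) are two distinct elements of {1, …, 220} in uniformly random order; by symmetry P[π(i) > π(j)] = 1/2.
By linearity: E[X] = 24090 · (1/2) = C(220, 2) · (1/2) = 24090/2 = 12045 ≈ 12045.000.

E[X] = 12045 = 12045.000.


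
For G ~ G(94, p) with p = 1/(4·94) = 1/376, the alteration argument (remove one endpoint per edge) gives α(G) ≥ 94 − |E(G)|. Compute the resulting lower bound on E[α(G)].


E[|E(G)|] = C(94, 2)·p = 4371 · (1/376) = 93/8.
E[α(G)] ≥ n − E[|E(G)|] = 94 − 93/8 = 659/8.
Numerically: ≈ 82.3750.
(This is only a lower bound; the true E[α(G)] may be larger.)

E[α(G)] ≥ 659/8 ≈ 82.3750.


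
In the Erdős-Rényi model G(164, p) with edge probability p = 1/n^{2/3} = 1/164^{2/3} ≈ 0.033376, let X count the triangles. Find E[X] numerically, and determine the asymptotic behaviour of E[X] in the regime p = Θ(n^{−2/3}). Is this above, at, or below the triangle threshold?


Number of potential triangles: C(164, 3) = 721764.
Each occurs with probability p³ ≈ (0.033376)³ ≈ 3.7180250e-05.
By linearity: E[X] = C(164, 3)·p³ ≈ 721764 · 3.7180250e-05 ≈ 26.83537.
Since α = 2/3 < 1, p = c/n^{2/3} ≫ 1/n is above the triangle threshold p ~ 1/n. Asymptotically E[X] ~ (c³/6)·n^{3(1−α)} = (1³/6)·n^{1} → ∞; triangles are abundant w.h.p.

E[X] ≈ 26.83537; in regime p = Θ(1/n^{2/3}) E[X] diverges (above the triangle threshold p ~ 1/n).


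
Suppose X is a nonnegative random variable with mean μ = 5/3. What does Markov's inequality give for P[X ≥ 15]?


μ = E[X] = 5/3, a = 15.
Markov: P[X ≥ 15] ≤ μ/a = (5/3)/15 = 1/9.
Numerically: ≈ 0.11111.
(Since a = 15 > μ = 1.66667, the bound 1/9 is < 1 and informative.)

P[X ≥ 15] ≤ 1/9 ≈ 0.11111.


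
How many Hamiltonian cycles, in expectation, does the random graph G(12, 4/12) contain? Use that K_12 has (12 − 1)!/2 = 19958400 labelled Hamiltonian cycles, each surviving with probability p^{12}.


K_12 has (12 − 1)!/2 = 19958400 labelled Hamiltonian cycles.
For each such Hamiltonian cycle H, let X_H = 1 if all 12 edges of H are present in G. Then P[X_H = 1] = p^{12} = (1/3)^{12} = 1/531441.
Summing the indicators: E[X] = Σ_H E[X_H] = 19958400 · p^{12} = 19958400 · 1/531441 = 246400/6561.
Numerically: E[X] ≈ 37.56.

E[X] = 19958400 · (1/3)^{12} = 246400/6561 ≈ 37.56.


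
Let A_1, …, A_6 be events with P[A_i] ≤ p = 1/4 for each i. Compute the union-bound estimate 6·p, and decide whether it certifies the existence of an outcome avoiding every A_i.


Union bound: P[∪_{i=1}^{6} A_i] ≤ Σ_i P[A_i] ≤ 6·p = 6·(1/4) = 3/2.
Numerically: 3/2 ≈ 1.500.
Is 3/2 < 1? NO.
Since the bound 3/2 is ≥ 1, the union bound is uninformative here; it does NOT by itself certify existence.

6·p = 3/2 ≈ 1.500; existence NOT certified by the union bound.


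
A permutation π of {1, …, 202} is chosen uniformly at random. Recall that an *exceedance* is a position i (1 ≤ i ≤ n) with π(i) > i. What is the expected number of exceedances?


Write X = Σ_{i=1}^{202} X_i, where X_i = 1_{π(i) > i}.
For each fixed i, π(i) is uniform over {1, …, 202} (marginal of a uniform permutation), so P[π(i) > i] = (n − i)/n. Summing: Σ_{i=1}^{202} (n − i)/n = (0 + 1 + … + 201)/202 = 202(202 − 1)/(2·202) = (202 − 1)/2.
Hence E[X] = Σ_{i=1}^{202} (202 − i)/202 = 201/2 ≈ 100.500.

E[X] = 201/2 = 100.500.


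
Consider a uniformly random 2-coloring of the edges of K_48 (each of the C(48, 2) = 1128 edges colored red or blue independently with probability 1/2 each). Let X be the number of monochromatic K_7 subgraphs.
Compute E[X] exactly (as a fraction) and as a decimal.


Let X = Σ_S X_S over the C(48, 7) = 73629072 subsets S of size 7, where X_S = 1 if the K_7 on S is monochromatic.
For a fixed S, the K_7 on S has C(7, 2) = 21 edges. P[all 21 edges red] = (1/2)^21, and likewise for blue, so P[monochromatic] = 2·(1/2)^21 = 2^{1 − 21} = 1/1048576.
Summing: E[X] = C(48, 7) · 2^{1 − 21} = 73629072 · 1/1048576 = 4601817/65536.
Numerically: E[X] ≈ 70.218.

E[X] = C(48,7)·2^(1−C(7,2)) = 4601817/65536 ≈ 70.218.


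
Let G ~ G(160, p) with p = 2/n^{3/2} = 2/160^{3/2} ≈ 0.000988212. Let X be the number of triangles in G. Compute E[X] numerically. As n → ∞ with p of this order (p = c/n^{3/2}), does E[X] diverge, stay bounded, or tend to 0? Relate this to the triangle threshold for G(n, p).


Number of potential triangles: C(160, 3) = 669920.
Each occurs with probability p³ ≈ (0.000988212)³ ≈ 9.65050555e-10.
By linearity: E[X] = C(160, 3)·p³ ≈ 669920 · 9.65050555e-10 ≈ 0.000647.
Since α = 3/2 > 1, p = c/n^{3/2} = o(1/n) is below the triangle threshold p ~ 1/n. Asymptotically E[X] ~ (c³/6)·n^{3(1−α)} = (2³/6)·n^{-1.5} → 0, so by Markov's inequality G has no triangles w.h.p.

E[X] ≈ 0.000647; in regime p = Θ(1/n^{3/2}) E[X] tends to 0 (below the triangle threshold p ~ 1/n).


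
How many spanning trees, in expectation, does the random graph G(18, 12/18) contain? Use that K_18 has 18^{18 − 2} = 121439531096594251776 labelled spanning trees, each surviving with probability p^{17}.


K_18 has 18^{18 − 2} = 121439531096594251776 labelled spanning trees.
For each such spanning tree H, let X_H = 1 if all 17 edges of H are present in G. Then P[X_H = 1] = p^{17} = (2/3)^{17} = 131072/129140163.
By linearity: E[X] = Σ_H E[X_H] = 121439531096594251776 · p^{17} = 121439531096594251776 · 131072/129140163 = 123256172596690944.
Numerically: E[X] ≈ 1.233e+17.

E[X] = 121439531096594251776 · (2/3)^{17} = 123256172596690944 ≈ 1.233e+17.


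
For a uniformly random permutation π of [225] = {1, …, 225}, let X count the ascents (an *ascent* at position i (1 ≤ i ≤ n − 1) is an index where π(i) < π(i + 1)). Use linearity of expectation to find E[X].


Write X = Σ X_I over i = 1, …, 224, with X_I the indicator of one ascent.
There are 224 indicators.
For each fixed i, the pair (π(i), π(i+1)) is a uniformly random ordered pair of distinct values from {1, …, 225}; by symmetry P[π(i) < π(i+1)] = 1/2.
By linearity: E[X] = 224 · (1/2) = (225 − 1) · (1/2) = 112 ≈ 112.0000.

E[X] = 112 = 112.0000.


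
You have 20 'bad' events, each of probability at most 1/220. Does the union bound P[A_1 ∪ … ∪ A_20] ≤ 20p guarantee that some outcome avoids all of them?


Union bound: P[∪_{i=1}^{20} A_i] ≤ Σ_i P[A_i] ≤ 20·p = 20·(1/220) = 1/11.
Numerically: 1/11 ≈ 0.0909.
Is 1/11 < 1? YES.
Since P[∪ A_i] ≤ 1/11 < 1, the complement has P[∩ A_i^c] ≥ 1 − 1/11 = 10/11 > 0, so some outcome avoids every A_i.

20·p = 1/11 ≈ 0.0909; existence CERTIFIED by the union bound.


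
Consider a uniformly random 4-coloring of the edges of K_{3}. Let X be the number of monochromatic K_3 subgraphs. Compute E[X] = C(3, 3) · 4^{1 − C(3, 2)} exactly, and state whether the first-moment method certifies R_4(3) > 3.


E[X] = C(3, 3) · 4^{1 − 3} = 1 · 4^{−2} = 1/16.
As a reduced fraction: E[X] = 1/16 ≈ 0.0625000.
Is E[X] < 1? YES.
Since E[X] < 1, there exists a 4-coloring of K_{3} with no monochromatic K_3; hence R_4(3) > 3.

E[X] = 1/16 ≈ 0.0625000; E[X] < 1, so R_4(3) > 3.


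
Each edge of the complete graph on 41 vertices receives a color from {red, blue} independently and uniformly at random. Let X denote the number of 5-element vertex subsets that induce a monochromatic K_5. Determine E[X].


Let X = Σ_S X_S over the C(41, 5) = 749398 subsets S of size 5, where X_S = 1 if the K_5 on S is monochromatic.
For a fixed S, the K_5 on S has C(5, 2) = 10 edges. P[all 10 edges red] = (1/2)^10, and likewise for blue, so P[monochromatic] = 2·(1/2)^10 = 2^{1 − 10} = 1/512.
By linearity of expectation: E[X] = C(41, 5) · 2^{1 − 10} = 749398 · 1/512 = 374699/256.
Numerically: E[X] ≈ 1463.667969.

E[X] = C(41,5)·2^(1−C(5,2)) = 374699/256 ≈ 1463.667969.


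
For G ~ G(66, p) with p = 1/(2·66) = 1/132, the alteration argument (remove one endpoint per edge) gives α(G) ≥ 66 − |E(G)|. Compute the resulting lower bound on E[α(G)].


E[|E(G)|] = C(66, 2)·p = 2145 · (1/132) = 65/4.
E[α(G)] ≥ n − E[|E(G)|] = 66 − 65/4 = 199/4.
Numerically: ≈ 49.750.
(This is only a lower bound; the true E[α(G)] may be larger.)

E[α(G)] ≥ 199/4 ≈ 49.750.


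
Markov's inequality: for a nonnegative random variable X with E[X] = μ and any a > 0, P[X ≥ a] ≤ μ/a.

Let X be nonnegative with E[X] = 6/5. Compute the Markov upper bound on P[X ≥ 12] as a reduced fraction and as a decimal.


μ = E[X] = 6/5, a = 12.
Markov: P[X ≥ 12] ≤ μ/a = (6/5)/12 = 1/10.
Numerically: ≈ 0.1000.
(Since a = 12 > μ = 1.2000, the bound 1/10 is < 1 and informative.)

P[X ≥ 12] ≤ 1/10 ≈ 0.1000.


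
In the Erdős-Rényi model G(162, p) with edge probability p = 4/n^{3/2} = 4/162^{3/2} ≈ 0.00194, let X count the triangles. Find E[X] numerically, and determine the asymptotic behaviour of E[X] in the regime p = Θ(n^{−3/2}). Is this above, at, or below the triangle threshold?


Number of potential triangles: C(162, 3) = 695520.
Each occurs with probability p³ ≈ (0.00194)³ ≈ 7.30066e-09.
By linearity: E[X] = C(162, 3)·p³ ≈ 695520 · 7.30066e-09 ≈ 0.005.
Since α = 3/2 > 1, p = c/n^{3/2} = o(1/n) is below the triangle threshold p ~ 1/n. Asymptotically E[X] ~ (c³/6)·n^{3(1−α)} = (4³/6)·n^{-1.5} → 0, so by Markov's inequality G has no triangles w.h.p.

E[X] ≈ 0.005; in regime p = Θ(1/n^{3/2}) E[X] tends to 0 (below the triangle threshold p ~ 1/n).


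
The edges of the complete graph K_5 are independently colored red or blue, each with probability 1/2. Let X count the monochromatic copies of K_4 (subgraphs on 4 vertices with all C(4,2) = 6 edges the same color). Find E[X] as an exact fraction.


Let X = Σ_S X_S over the C(5, 4) = 5 subsets S of size 4, where X_S = 1 if the K_4 on S is monochromatic.
For a fixed S, the K_4 on S has C(4, 2) = 6 edges. P[all 6 edges red] = (1/2)^6, and likewise for blue, so P[monochromatic] = 2·(1/2)^6 = 2^{1 − 6} = 1/32.
Summing: E[X] = C(5, 4) · 2^{1 − 6} = 5 · 1/32 = 5/32.
Numerically: E[X] ≈ 0.156.

E[X] = C(5,4)·2^(1−C(4,2)) = 5/32 ≈ 0.156.


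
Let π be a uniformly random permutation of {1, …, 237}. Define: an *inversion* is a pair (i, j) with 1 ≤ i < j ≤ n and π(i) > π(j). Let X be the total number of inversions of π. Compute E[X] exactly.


Write X = Σ X_I over the C(237, 2) = 27966 pairs i < j, with X_I the indicator of one inversion.
There are 27966 indicators.
For each fixed pair i < j, the values π(i) and π(j) are two distinct elements of {1, …, 237} in uniformly random order; by symmetry P[π(i) > π(j)] = 1/2.
By linearity: E[X] = 27966 · (1/2) = C(237, 2) · (1/2) = 27966/2 = 13983 ≈ 13983.000000.

E[X] = 13983 = 13983.000000.


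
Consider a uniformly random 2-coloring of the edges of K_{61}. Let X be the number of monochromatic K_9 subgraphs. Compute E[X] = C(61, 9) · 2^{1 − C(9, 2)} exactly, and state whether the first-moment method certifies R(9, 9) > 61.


E[X] = C(61, 9) · 2^{1 − 36} = 17341763505 · 2^{−35} = 17341763505/34359738368.
As a reduced fraction: E[X] = 17341763505/34359738368 ≈ 0.5047117.
Is E[X] < 1? YES.
Since E[X] < 1, there exists a 2-coloring of K_{61} with no monochromatic K_9; hence R(9, 9) > 61.

E[X] = 17341763505/34359738368 ≈ 0.5047117; E[X] < 1, so R(9, 9) > 61.


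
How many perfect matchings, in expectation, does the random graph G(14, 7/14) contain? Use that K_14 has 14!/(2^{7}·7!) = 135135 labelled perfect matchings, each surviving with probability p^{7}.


K_14 has 14!/(2^{7}·7!) = 135135 labelled perfect matchings.
For each such perfect matching H, let X_H = 1 if all 7 edges of H are present in G. Then P[X_H = 1] = p^{7} = (1/2)^{7} = 1/128.
By linearity of expectation: E[X] = Σ_H E[X_H] = 135135 · p^{7} = 135135 · 1/128 = 135135/128.
Numerically: E[X] ≈ 1056.

E[X] = 135135 · (1/2)^{7} = 135135/128 ≈ 1056.


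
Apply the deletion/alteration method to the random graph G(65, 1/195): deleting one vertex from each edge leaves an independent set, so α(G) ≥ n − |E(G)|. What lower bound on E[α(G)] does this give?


E[|E(G)|] = C(65, 2)·p = 2080 · (1/195) = 32/3.
E[α(G)] ≥ n − E[|E(G)|] = 65 − 32/3 = 163/3.
Numerically: ≈ 54.333333.
(This is only a lower bound; the true E[α(G)] may be larger.)

E[α(G)] ≥ 163/3 ≈ 54.333333.


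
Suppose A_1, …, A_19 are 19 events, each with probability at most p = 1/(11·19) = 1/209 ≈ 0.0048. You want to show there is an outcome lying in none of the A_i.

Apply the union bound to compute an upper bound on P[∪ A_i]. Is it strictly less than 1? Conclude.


Union bound: P[∪_{i=1}^{19} A_i] ≤ Σ_i P[A_i] ≤ 19·p = 19·(1/209) = 1/11.
Numerically: 1/11 ≈ 0.0909.
Is 1/11 < 1? YES.
Since P[∪ A_i] ≤ 1/11 < 1, the complement has P[∩ A_i^c] ≥ 1 − 1/11 = 10/11 > 0, so some outcome avoids every A_i.

19·p = 1/11 ≈ 0.0909; existence CERTIFIED by the union bound.


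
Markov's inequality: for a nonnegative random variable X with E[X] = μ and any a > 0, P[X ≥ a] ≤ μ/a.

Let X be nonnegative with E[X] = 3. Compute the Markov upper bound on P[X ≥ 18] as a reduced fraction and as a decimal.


μ = E[X] = 3, a = 18.
Markov: P[X ≥ 18] ≤ μ/a = (3)/18 = 1/6.
Numerically: ≈ 0.16667.
(Since a = 18 > μ = 3.00000, the bound 1/6 is < 1 and informative.)

P[X ≥ 18] ≤ 1/6 ≈ 0.16667.


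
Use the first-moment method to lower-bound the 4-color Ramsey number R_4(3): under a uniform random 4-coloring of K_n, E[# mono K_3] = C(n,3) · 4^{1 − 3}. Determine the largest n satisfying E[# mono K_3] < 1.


We need C(n, 3) · 4^{1 − 3} < 1, i.e. C(n, 3) < 4^{3 − 1} = 16.
Check values of n near the boundary:
  n = 3: C(3, 3) = 1; 1 < 16? YES
  n = 4: C(4, 3) = 4; 4 < 16? YES
  n = 5: C(5, 3) = 10; 10 < 16? YES
  n = 6: C(6, 3) = 20; 20 < 16? NO
  n = 7: C(7, 3) = 35; 35 < 16? NO
  n = 8: C(8, 3) = 56; 56 < 16? NO
The largest n with C(n, 3) < 16 is n = 5 (where E[X] = 5/8 ≈ 0.625000). Hence R_4(3) > 5, i.e. R_4(3) ≥ 6.

Largest n = 5; hence R_4(3) > 5.


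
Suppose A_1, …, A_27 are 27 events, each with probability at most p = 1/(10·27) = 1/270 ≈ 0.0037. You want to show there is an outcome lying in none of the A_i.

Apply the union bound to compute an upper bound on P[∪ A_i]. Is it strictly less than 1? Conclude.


Union bound: P[∪_{i=1}^{27} A_i] ≤ Σ_i P[A_i] ≤ 27·p = 27·(1/270) = 1/10.
Numerically: 1/10 ≈ 0.1000.
Is 1/10 < 1? YES.
Since P[∪ A_i] ≤ 1/10 < 1, the complement has P[∩ A_i^c] ≥ 1 − 1/10 = 9/10 > 0, so some outcome avoids every A_i.

27·p = 1/10 ≈ 0.1000; existence CERTIFIED by the union bound.


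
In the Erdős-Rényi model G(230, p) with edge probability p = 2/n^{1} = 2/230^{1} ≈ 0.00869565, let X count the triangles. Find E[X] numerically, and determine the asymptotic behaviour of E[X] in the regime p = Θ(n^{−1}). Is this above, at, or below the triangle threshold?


Number of potential triangles: C(230, 3) = 2001460.
Each occurs with probability p³ ≈ (0.00869565)³ ≈ 6.57516232e-07.
By linearity: E[X] = C(230, 3)·p³ ≈ 2001460 · 6.57516232e-07 ≈ 1.315992.
Here α = 1, so p = 2/n is exactly at the triangle threshold p ~ 1/n. Asymptotically E[X] → c³/6 = 2³/6 = 4/3 ≈ 1.333333, a bounded constant. In this regime the triangle count is asymptotically Poisson(c³/6).

E[X] ≈ 1.315992; in regime p = Θ(1/n^{1}) E[X] stays bounded (at the triangle threshold p ~ 1/n).


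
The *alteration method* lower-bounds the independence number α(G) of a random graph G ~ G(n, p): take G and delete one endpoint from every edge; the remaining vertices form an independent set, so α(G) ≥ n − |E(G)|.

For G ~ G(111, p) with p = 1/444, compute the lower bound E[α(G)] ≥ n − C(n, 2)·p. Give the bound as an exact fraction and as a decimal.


E[|E(G)|] = C(111, 2)·p = 6105 · (1/444) = 55/4.
E[α(G)] ≥ n − E[|E(G)|] = 111 − 55/4 = 389/4.
Numerically: ≈ 97.2500.
(This is only a lower bound; the true E[α(G)] may be larger.)

E[α(G)] ≥ 389/4 ≈ 97.2500.


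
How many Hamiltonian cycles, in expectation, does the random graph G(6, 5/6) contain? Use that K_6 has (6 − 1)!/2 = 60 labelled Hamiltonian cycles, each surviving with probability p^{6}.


K_6 has (6 − 1)!/2 = 60 labelled Hamiltonian cycles.
For each such Hamiltonian cycle H, let X_H = 1 if all 6 edges of H are present in G. Then P[X_H = 1] = p^{6} = (5/6)^{6} = 15625/46656.
By linearity of expectation: E[X] = Σ_H E[X_H] = 60 · p^{6} = 60 · 15625/46656 = 78125/3888.
Numerically: E[X] ≈ 20.09.

E[X] = 60 · (5/6)^{6} = 78125/3888 ≈ 20.09.


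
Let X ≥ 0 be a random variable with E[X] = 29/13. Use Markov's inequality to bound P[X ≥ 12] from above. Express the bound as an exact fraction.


μ = E[X] = 29/13, a = 12.
Markov: P[X ≥ 12] ≤ μ/a = (29/13)/12 = 29/156.
Numerically: ≈ 0.185897.
(Since a = 12 > μ = 2.230769, the bound 29/156 is < 1 and informative.)

P[X ≥ 12] ≤ 29/156 ≈ 0.185897.


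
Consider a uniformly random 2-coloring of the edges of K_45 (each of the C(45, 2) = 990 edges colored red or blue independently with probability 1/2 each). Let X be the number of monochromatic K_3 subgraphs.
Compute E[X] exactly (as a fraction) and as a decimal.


Let X = Σ_S X_S over the C(45, 3) = 14190 subsets S of size 3, where X_S = 1 if the K_3 on S is monochromatic.
For a fixed S, the K_3 on S has C(3, 2) = 3 edges. P[all 3 edges red] = (1/2)^3, and likewise for blue, so P[monochromatic] = 2·(1/2)^3 = 2^{1 − 3} = 1/4.
By linearity: E[X] = C(45, 3) · 2^{1 − 3} = 14190 · 1/4 = 7095/2.
Numerically: E[X] ≈ 3547.5000.

E[X] = C(45,3)·2^(1−C(3,2)) = 7095/2 ≈ 3547.5000.


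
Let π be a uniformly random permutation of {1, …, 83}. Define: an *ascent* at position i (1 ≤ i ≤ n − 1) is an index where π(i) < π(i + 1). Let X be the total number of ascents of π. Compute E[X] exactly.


Write X = Σ X_I over i = 1, …, 82, with X_I the indicator of one ascent.
There are 82 indicators.
For each fixed i, the pair (π(i), π(i+1)) is a uniformly random ordered pair of distinct values from {1, …, 83}; by symmetry P[π(i) < π(i+1)] = 1/2.
By linearity: E[X] = 82 · (1/2) = (83 − 1) · (1/2) = 41 ≈ 41.000.

E[X] = 41 = 41.000.


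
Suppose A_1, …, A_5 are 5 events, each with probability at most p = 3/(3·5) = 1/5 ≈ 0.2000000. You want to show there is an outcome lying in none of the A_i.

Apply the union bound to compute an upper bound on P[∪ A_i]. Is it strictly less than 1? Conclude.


Union bound: P[∪_{i=1}^{5} A_i] ≤ Σ_i P[A_i] ≤ 5·p = 5·(1/5) = 1.
Numerically: 1 ≈ 1.0000000.
Is 1 < 1? NO.
Since the bound 1 is ≥ 1, the union bound is uninformative here; it does NOT by itself certify existence.

5·p = 1 ≈ 1.0000000; existence NOT certified by the union bound.


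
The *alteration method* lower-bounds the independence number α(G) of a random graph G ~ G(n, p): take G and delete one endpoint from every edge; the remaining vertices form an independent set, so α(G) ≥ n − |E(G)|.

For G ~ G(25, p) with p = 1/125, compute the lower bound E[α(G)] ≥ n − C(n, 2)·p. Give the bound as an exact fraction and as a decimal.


E[|E(G)|] = C(25, 2)·p = 300 · (1/125) = 12/5.
E[α(G)] ≥ n − E[|E(G)|] = 25 − 12/5 = 113/5.
Numerically: ≈ 22.600.
(This is only a lower bound; the true E[α(G)] may be larger.)

E[α(G)] ≥ 113/5 ≈ 22.600.


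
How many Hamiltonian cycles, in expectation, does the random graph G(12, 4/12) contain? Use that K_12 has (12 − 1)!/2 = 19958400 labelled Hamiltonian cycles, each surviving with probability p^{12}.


K_12 has (12 − 1)!/2 = 19958400 labelled Hamiltonian cycles.
For each such Hamiltonian cycle H, let X_H = 1 if all 12 edges of H are present in G. Then P[X_H = 1] = p^{12} = (1/3)^{12} = 1/531441.
Summing the indicators: E[X] = Σ_H E[X_H] = 19958400 · p^{12} = 19958400 · 1/531441 = 246400/6561.
Numerically: E[X] ≈ 37.6.

E[X] = 19958400 · (1/3)^{12} = 246400/6561 ≈ 37.6.


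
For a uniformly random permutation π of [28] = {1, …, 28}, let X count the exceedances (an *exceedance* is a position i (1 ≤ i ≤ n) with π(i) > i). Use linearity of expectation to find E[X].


Write X = Σ_{i=1}^{28} X_i, where X_i = 1_{π(i) > i}.
For each fixed i, π(i) is uniform over {1, …, 28} (marginal of a uniform permutation), so P[π(i) > i] = (n − i)/n. Summing: Σ_{i=1}^{28} (n − i)/n = (0 + 1 + … + 27)/28 = 28(28 − 1)/(2·28) = (28 − 1)/2.
Hence E[X] = Σ_{i=1}^{28} (28 − i)/28 = 27/2 ≈ 13.5000.

E[X] = 27/2 = 13.5000.


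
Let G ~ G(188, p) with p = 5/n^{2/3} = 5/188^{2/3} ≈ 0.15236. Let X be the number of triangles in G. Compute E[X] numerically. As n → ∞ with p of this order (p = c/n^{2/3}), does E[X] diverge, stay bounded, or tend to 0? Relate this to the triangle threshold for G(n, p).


Number of potential triangles: C(188, 3) = 1089836.
Each occurs with probability p³ ≈ (0.15236)³ ≈ 3.5366682e-03.
By linearity: E[X] = C(188, 3)·p³ ≈ 1089836 · 3.5366682e-03 ≈ 3854.38830.
Since α = 2/3 < 1, p = c/n^{2/3} ≫ 1/n is above the triangle threshold p ~ 1/n. Asymptotically E[X] ~ (c³/6)·n^{3(1−α)} = (5³/6)·n^{1} → ∞; triangles are abundant w.h.p.

E[X] ≈ 3854.38830; in regime p = Θ(1/n^{2/3}) E[X] diverges (above the triangle threshold p ~ 1/n).


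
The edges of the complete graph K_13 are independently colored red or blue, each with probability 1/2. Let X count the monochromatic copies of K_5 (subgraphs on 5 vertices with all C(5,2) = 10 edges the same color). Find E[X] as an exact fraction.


Let X = Σ_S X_S over the C(13, 5) = 1287 subsets S of size 5, where X_S = 1 if the K_5 on S is monochromatic.
For a fixed S, the K_5 on S has C(5, 2) = 10 edges. P[all 10 edges red] = (1/2)^10, and likewise for blue, so P[monochromatic] = 2·(1/2)^10 = 2^{1 − 10} = 1/512.
By linearity: E[X] = C(13, 5) · 2^{1 − 10} = 1287 · 1/512 = 1287/512.
Numerically: E[X] ≈ 2.51367.

E[X] = C(13,5)·2^(1−C(5,2)) = 1287/512 ≈ 2.51367.


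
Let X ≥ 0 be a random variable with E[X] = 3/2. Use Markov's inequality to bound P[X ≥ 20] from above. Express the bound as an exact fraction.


μ = E[X] = 3/2, a = 20.
Markov: P[X ≥ 20] ≤ μ/a = (3/2)/20 = 3/40.
Numerically: ≈ 0.07500.
(Since a = 20 > μ = 1.50000, the bound 3/40 is < 1 and informative.)

P[X ≥ 20] ≤ 3/40 ≈ 0.07500.


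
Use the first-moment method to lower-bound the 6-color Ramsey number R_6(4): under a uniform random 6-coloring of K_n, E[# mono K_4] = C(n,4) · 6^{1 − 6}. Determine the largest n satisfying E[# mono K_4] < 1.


We need C(n, 4) · 6^{1 − 6} < 1, i.e. C(n, 4) < 6^{6 − 1} = 7776.
Check values of n near the boundary:
  n = 20: C(20, 4) = 4845; 4845 < 7776? YES
  n = 21: C(21, 4) = 5985; 5985 < 7776? YES
  n = 22: C(22, 4) = 7315; 7315 < 7776? YES
  n = 23: C(23, 4) = 8855; 8855 < 7776? NO
The largest n with C(n, 4) < 7776 is n = 22 (where E[X] = 7315/7776 ≈ 0.940715). Hence R_6(4) > 22, i.e. R_6(4) ≥ 23.

Largest n = 22; hence R_6(4) > 22.


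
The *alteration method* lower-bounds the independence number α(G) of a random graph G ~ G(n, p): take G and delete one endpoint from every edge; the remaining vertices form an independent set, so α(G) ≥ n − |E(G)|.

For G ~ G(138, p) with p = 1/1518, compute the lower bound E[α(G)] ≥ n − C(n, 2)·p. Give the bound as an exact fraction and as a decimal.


E[|E(G)|] = C(138, 2)·p = 9453 · (1/1518) = 137/22.
E[α(G)] ≥ n − E[|E(G)|] = 138 − 137/22 = 2899/22.
Numerically: ≈ 131.772727.
(This is only a lower bound; the true E[α(G)] may be larger.)

E[α(G)] ≥ 2899/22 ≈ 131.772727.


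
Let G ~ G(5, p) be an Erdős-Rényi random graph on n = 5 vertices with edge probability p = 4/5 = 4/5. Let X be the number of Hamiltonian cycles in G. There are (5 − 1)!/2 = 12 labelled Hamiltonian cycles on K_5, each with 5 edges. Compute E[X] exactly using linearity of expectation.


K_5 has (5 − 1)!/2 = 12 labelled Hamiltonian cycles.
For each such Hamiltonian cycle H, let X_H = 1 if all 5 edges of H are present in G. Then P[X_H = 1] = p^{5} = (4/5)^{5} = 1024/3125.
By linearity: E[X] = Σ_H E[X_H] = 12 · p^{5} = 12 · 1024/3125 = 12288/3125.
Numerically: E[X] ≈ 3.93.

E[X] = 12 · (4/5)^{5} = 12288/3125 ≈ 3.93.


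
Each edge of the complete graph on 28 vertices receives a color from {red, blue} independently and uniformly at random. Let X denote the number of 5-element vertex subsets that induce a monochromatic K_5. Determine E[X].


Let X = Σ_S X_S over the C(28, 5) = 98280 subsets S of size 5, where X_S = 1 if the K_5 on S is monochromatic.
For a fixed S, the K_5 on S has C(5, 2) = 10 edges. P[all 10 edges red] = (1/2)^10, and likewise for blue, so P[monochromatic] = 2·(1/2)^10 = 2^{1 − 10} = 1/512.
Summing: E[X] = C(28, 5) · 2^{1 − 10} = 98280 · 1/512 = 12285/64.
Numerically: E[X] ≈ 191.9531.

E[X] = C(28,5)·2^(1−C(5,2)) = 12285/64 ≈ 191.9531.


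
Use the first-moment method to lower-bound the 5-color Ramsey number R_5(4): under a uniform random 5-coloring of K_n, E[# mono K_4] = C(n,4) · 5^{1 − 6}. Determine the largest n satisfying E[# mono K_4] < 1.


We need C(n, 4) · 5^{1 − 6} < 1, i.e. C(n, 4) < 5^{6 − 1} = 3125.
Check values of n near the boundary:
  n = 12: C(12, 4) = 495; 495 < 3125? YES
  n = 13: C(13, 4) = 715; 715 < 3125? YES
  n = 14: C(14, 4) = 1001; 1001 < 3125? YES
  n = 15: C(15, 4) = 1365; 1365 < 3125? YES
  n = 16: C(16, 4) = 1820; 1820 < 3125? YES
  n = 17: C(17, 4) = 2380; 2380 < 3125? YES
  n = 18: C(18, 4) = 3060; 3060 < 3125? YES
  n = 19: C(19, 4) = 3876; 3876 < 3125? NO
  n = 20: C(20, 4) = 4845; 4845 < 3125? NO
The largest n with C(n, 4) < 3125 is n = 18 (where E[X] = 612/625 ≈ 0.979). Hence R_5(4) > 18, i.e. R_5(4) ≥ 19.

Largest n = 18; hence R_5(4) > 18.


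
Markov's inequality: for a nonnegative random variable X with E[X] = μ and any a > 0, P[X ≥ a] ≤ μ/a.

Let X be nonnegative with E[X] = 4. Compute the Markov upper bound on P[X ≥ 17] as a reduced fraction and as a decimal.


μ = E[X] = 4, a = 17.
Markov: P[X ≥ 17] ≤ μ/a = (4)/17 = 4/17.
Numerically: ≈ 0.23529.
(Since a = 17 > μ = 4.00000, the bound 4/17 is < 1 and informative.)

P[X ≥ 17] ≤ 4/17 ≈ 0.23529.
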